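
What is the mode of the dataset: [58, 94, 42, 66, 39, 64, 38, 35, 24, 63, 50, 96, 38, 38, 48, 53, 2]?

38

Step 1: Count the frequency of each value:
  2: appears 1 time(s)
  24: appears 1 time(s)
  35: appears 1 time(s)
  38: appears 3 time(s)
  39: appears 1 time(s)
  42: appears 1 time(s)
  48: appears 1 time(s)
  50: appears 1 time(s)
  53: appears 1 time(s)
  58: appears 1 time(s)
  63: appears 1 time(s)
  64: appears 1 time(s)
  66: appears 1 time(s)
  94: appears 1 time(s)
  96: appears 1 time(s)
Step 2: The value 38 appears most frequently (3 times).
Step 3: Mode = 38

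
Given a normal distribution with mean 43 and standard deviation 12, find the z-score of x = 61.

1.5

Step 1: Recall the z-score formula: z = (x - mu) / sigma
Step 2: Substitute values: z = (61 - 43) / 12
Step 3: z = 18 / 12 = 1.5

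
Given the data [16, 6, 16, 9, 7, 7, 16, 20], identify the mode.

16

Step 1: Count the frequency of each value:
  6: appears 1 time(s)
  7: appears 2 time(s)
  9: appears 1 time(s)
  16: appears 3 time(s)
  20: appears 1 time(s)
Step 2: The value 16 appears most frequently (3 times).
Step 3: Mode = 16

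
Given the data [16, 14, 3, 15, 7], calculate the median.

14

Step 1: Sort the data in ascending order: [3, 7, 14, 15, 16]
Step 2: The number of values is n = 5.
Step 3: Since n is odd, the median is the middle value at position 3: 14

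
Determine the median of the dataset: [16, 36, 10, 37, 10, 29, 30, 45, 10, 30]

29.5

Step 1: Sort the data in ascending order: [10, 10, 10, 16, 29, 30, 30, 36, 37, 45]
Step 2: The number of values is n = 10.
Step 3: Since n is even, the median is the average of positions 5 and 6:
  Median = (29 + 30) / 2 = 29.5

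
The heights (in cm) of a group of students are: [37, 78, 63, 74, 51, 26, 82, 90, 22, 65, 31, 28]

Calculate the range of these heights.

68

Step 1: Identify the maximum value: max = 90
Step 2: Identify the minimum value: min = 22
Step 3: Range = max - min = 90 - 22 = 68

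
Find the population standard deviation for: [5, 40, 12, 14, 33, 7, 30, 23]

12.0934

Step 1: Compute the mean: 20.5
Step 2: Sum of squared deviations from the mean: 1170
Step 3: Population variance = 1170 / 8 = 146.25
Step 4: Standard deviation = sqrt(146.25) = 12.0934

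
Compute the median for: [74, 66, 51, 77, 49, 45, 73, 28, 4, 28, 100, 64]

57.5

Step 1: Sort the data in ascending order: [4, 28, 28, 45, 49, 51, 64, 66, 73, 74, 77, 100]
Step 2: The number of values is n = 12.
Step 3: Since n is even, the median is the average of positions 6 and 7:
  Median = (51 + 64) / 2 = 57.5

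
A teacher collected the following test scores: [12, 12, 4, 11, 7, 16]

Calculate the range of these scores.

12

Step 1: Identify the maximum value: max = 16
Step 2: Identify the minimum value: min = 4
Step 3: Range = max - min = 16 - 4 = 12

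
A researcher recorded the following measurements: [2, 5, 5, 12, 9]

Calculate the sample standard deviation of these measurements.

3.9115

Step 1: Compute the mean: 6.6
Step 2: Sum of squared deviations from the mean: 61.2
Step 3: Sample variance = 61.2 / 4 = 15.3
Step 4: Standard deviation = sqrt(15.3) = 3.9115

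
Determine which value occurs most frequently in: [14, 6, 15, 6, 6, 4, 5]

6

Step 1: Count the frequency of each value:
  4: appears 1 time(s)
  5: appears 1 time(s)
  6: appears 3 time(s)
  14: appears 1 time(s)
  15: appears 1 time(s)
Step 2: The value 6 appears most frequently (3 times).
Step 3: Mode = 6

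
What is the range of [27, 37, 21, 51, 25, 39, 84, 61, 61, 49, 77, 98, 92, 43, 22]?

77

Step 1: Identify the maximum value: max = 98
Step 2: Identify the minimum value: min = 21
Step 3: Range = max - min = 98 - 21 = 77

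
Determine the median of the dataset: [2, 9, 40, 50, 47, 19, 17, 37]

28

Step 1: Sort the data in ascending order: [2, 9, 17, 19, 37, 40, 47, 50]
Step 2: The number of values is n = 8.
Step 3: Since n is even, the median is the average of positions 4 and 5:
  Median = (19 + 37) / 2 = 28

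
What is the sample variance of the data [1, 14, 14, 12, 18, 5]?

40.6667

Step 1: Compute the mean: (1 + 14 + 14 + 12 + 18 + 5) / 6 = 10.6667
Step 2: Compute squared deviations from the mean:
  (1 - 10.6667)^2 = 93.4444
  (14 - 10.6667)^2 = 11.1111
  (14 - 10.6667)^2 = 11.1111
  (12 - 10.6667)^2 = 1.7778
  (18 - 10.6667)^2 = 53.7778
  (5 - 10.6667)^2 = 32.1111
Step 3: Sum of squared deviations = 203.3333
Step 4: Sample variance = 203.3333 / 5 = 40.6667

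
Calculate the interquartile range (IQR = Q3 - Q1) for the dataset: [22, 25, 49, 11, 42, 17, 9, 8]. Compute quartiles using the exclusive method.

28.25

Step 1: Sort the data: [8, 9, 11, 17, 22, 25, 42, 49]
Step 2: n = 8
Step 3: Using the exclusive quartile method:
  Q1 = 9.5
  Q2 (median) = 19.5
  Q3 = 37.75
  IQR = Q3 - Q1 = 37.75 - 9.5 = 28.25
Step 4: IQR = 28.25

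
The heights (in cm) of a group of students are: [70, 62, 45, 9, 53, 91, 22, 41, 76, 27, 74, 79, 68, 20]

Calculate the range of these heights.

82

Step 1: Identify the maximum value: max = 91
Step 2: Identify the minimum value: min = 9
Step 3: Range = max - min = 91 - 9 = 82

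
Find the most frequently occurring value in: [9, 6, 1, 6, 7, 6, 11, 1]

6

Step 1: Count the frequency of each value:
  1: appears 2 time(s)
  6: appears 3 time(s)
  7: appears 1 time(s)
  9: appears 1 time(s)
  11: appears 1 time(s)
Step 2: The value 6 appears most frequently (3 times).
Step 3: Mode = 6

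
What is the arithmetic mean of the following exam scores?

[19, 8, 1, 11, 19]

11.6

Step 1: Sum all values: 19 + 8 + 1 + 11 + 19 = 58
Step 2: Count the number of values: n = 5
Step 3: Mean = sum / n = 58 / 5 = 11.6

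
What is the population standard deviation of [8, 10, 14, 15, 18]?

3.5777

Step 1: Compute the mean: 13
Step 2: Sum of squared deviations from the mean: 64
Step 3: Population variance = 64 / 5 = 12.8
Step 4: Standard deviation = sqrt(12.8) = 3.5777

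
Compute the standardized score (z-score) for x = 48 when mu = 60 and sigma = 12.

-1

Step 1: Recall the z-score formula: z = (x - mu) / sigma
Step 2: Substitute values: z = (48 - 60) / 12
Step 3: z = -12 / 12 = -1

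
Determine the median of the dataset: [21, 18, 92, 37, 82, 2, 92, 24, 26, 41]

31.5

Step 1: Sort the data in ascending order: [2, 18, 21, 24, 26, 37, 41, 82, 92, 92]
Step 2: The number of values is n = 10.
Step 3: Since n is even, the median is the average of positions 5 and 6:
  Median = (26 + 37) / 2 = 31.5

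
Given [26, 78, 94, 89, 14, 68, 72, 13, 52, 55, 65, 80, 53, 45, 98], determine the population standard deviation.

26.1301

Step 1: Compute the mean: 60.1333
Step 2: Sum of squared deviations from the mean: 10241.7333
Step 3: Population variance = 10241.7333 / 15 = 682.7822
Step 4: Standard deviation = sqrt(682.7822) = 26.1301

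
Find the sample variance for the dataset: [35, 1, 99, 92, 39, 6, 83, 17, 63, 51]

1241.8222

Step 1: Compute the mean: (35 + 1 + 99 + 92 + 39 + 6 + 83 + 17 + 63 + 51) / 10 = 48.6
Step 2: Compute squared deviations from the mean:
  (35 - 48.6)^2 = 184.96
  (1 - 48.6)^2 = 2265.76
  (99 - 48.6)^2 = 2540.16
  (92 - 48.6)^2 = 1883.56
  (39 - 48.6)^2 = 92.16
  (6 - 48.6)^2 = 1814.76
  (83 - 48.6)^2 = 1183.36
  (17 - 48.6)^2 = 998.56
  (63 - 48.6)^2 = 207.36
  (51 - 48.6)^2 = 5.76
Step 3: Sum of squared deviations = 11176.4
Step 4: Sample variance = 11176.4 / 9 = 1241.8222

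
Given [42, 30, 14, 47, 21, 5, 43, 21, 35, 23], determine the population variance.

168.29

Step 1: Compute the mean: (42 + 30 + 14 + 47 + 21 + 5 + 43 + 21 + 35 + 23) / 10 = 28.1
Step 2: Compute squared deviations from the mean:
  (42 - 28.1)^2 = 193.21
  (30 - 28.1)^2 = 3.61
  (14 - 28.1)^2 = 198.81
  (47 - 28.1)^2 = 357.21
  (21 - 28.1)^2 = 50.41
  (5 - 28.1)^2 = 533.61
  (43 - 28.1)^2 = 222.01
  (21 - 28.1)^2 = 50.41
  (35 - 28.1)^2 = 47.61
  (23 - 28.1)^2 = 26.01
Step 3: Sum of squared deviations = 1682.9
Step 4: Population variance = 1682.9 / 10 = 168.29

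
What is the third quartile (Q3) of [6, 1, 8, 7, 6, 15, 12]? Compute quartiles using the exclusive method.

12

Step 1: Sort the data: [1, 6, 6, 7, 8, 12, 15]
Step 2: n = 7
Step 3: Using the exclusive quartile method:
  Q1 = 6
  Q2 (median) = 7
  Q3 = 12
  IQR = Q3 - Q1 = 12 - 6 = 6
Step 4: Q3 = 12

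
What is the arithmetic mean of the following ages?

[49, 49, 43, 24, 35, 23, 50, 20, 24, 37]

35.4

Step 1: Sum all values: 49 + 49 + 43 + 24 + 35 + 23 + 50 + 20 + 24 + 37 = 354
Step 2: Count the number of values: n = 10
Step 3: Mean = sum / n = 354 / 10 = 35.4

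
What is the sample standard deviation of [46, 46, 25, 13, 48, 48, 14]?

16.3372

Step 1: Compute the mean: 34.2857
Step 2: Sum of squared deviations from the mean: 1601.4286
Step 3: Sample variance = 1601.4286 / 6 = 266.9048
Step 4: Standard deviation = sqrt(266.9048) = 16.3372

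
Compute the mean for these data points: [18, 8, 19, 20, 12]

15.4

Step 1: Sum all values: 18 + 8 + 19 + 20 + 12 = 77
Step 2: Count the number of values: n = 5
Step 3: Mean = sum / n = 77 / 5 = 15.4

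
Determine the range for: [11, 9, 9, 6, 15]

9

Step 1: Identify the maximum value: max = 15
Step 2: Identify the minimum value: min = 6
Step 3: Range = max - min = 15 - 6 = 9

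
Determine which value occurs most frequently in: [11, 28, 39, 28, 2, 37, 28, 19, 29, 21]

28

Step 1: Count the frequency of each value:
  2: appears 1 time(s)
  11: appears 1 time(s)
  19: appears 1 time(s)
  21: appears 1 time(s)
  28: appears 3 time(s)
  29: appears 1 time(s)
  37: appears 1 time(s)
  39: appears 1 time(s)
Step 2: The value 28 appears most frequently (3 times).
Step 3: Mode = 28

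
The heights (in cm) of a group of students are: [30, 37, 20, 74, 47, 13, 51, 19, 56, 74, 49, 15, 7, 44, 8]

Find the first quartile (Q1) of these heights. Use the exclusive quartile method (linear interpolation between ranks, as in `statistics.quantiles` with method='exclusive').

15

Step 1: Sort the data: [7, 8, 13, 15, 19, 20, 30, 37, 44, 47, 49, 51, 56, 74, 74]
Step 2: n = 15
Step 3: Using the exclusive quartile method:
  Q1 = 15
  Q2 (median) = 37
  Q3 = 51
  IQR = Q3 - Q1 = 51 - 15 = 36
Step 4: Q1 = 15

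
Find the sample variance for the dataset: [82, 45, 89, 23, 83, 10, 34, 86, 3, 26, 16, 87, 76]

1126.5256

Step 1: Compute the mean: (82 + 45 + 89 + 23 + 83 + 10 + 34 + 86 + 3 + 26 + 16 + 87 + 76) / 13 = 50.7692
Step 2: Compute squared deviations from the mean:
  (82 - 50.7692)^2 = 975.3609
  (45 - 50.7692)^2 = 33.284
  (89 - 50.7692)^2 = 1461.5917
  (23 - 50.7692)^2 = 771.1302
  (83 - 50.7692)^2 = 1038.8225
  (10 - 50.7692)^2 = 1662.1302
  (34 - 50.7692)^2 = 281.2071
  (86 - 50.7692)^2 = 1241.2071
  (3 - 50.7692)^2 = 2281.8994
  (26 - 50.7692)^2 = 613.5148
  (16 - 50.7692)^2 = 1208.8994
  (87 - 50.7692)^2 = 1312.6686
  (76 - 50.7692)^2 = 636.5917
Step 3: Sum of squared deviations = 13518.3077
Step 4: Sample variance = 13518.3077 / 12 = 1126.5256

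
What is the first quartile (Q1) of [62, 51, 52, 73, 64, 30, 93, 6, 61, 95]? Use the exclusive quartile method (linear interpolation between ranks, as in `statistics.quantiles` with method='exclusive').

45.75

Step 1: Sort the data: [6, 30, 51, 52, 61, 62, 64, 73, 93, 95]
Step 2: n = 10
Step 3: Using the exclusive quartile method:
  Q1 = 45.75
  Q2 (median) = 61.5
  Q3 = 78
  IQR = Q3 - Q1 = 78 - 45.75 = 32.25
Step 4: Q1 = 45.75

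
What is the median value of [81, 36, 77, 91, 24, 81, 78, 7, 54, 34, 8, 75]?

64.5

Step 1: Sort the data in ascending order: [7, 8, 24, 34, 36, 54, 75, 77, 78, 81, 81, 91]
Step 2: The number of values is n = 12.
Step 3: Since n is even, the median is the average of positions 6 and 7:
  Median = (54 + 75) / 2 = 64.5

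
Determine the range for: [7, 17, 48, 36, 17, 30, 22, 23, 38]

41

Step 1: Identify the maximum value: max = 48
Step 2: Identify the minimum value: min = 7
Step 3: Range = max - min = 48 - 7 = 41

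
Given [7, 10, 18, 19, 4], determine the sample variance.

44.3

Step 1: Compute the mean: (7 + 10 + 18 + 19 + 4) / 5 = 11.6
Step 2: Compute squared deviations from the mean:
  (7 - 11.6)^2 = 21.16
  (10 - 11.6)^2 = 2.56
  (18 - 11.6)^2 = 40.96
  (19 - 11.6)^2 = 54.76
  (4 - 11.6)^2 = 57.76
Step 3: Sum of squared deviations = 177.2
Step 4: Sample variance = 177.2 / 4 = 44.3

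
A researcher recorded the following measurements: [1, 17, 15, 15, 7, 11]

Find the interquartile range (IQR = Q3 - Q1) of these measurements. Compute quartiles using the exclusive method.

10

Step 1: Sort the data: [1, 7, 11, 15, 15, 17]
Step 2: n = 6
Step 3: Using the exclusive quartile method:
  Q1 = 5.5
  Q2 (median) = 13
  Q3 = 15.5
  IQR = Q3 - Q1 = 15.5 - 5.5 = 10
Step 4: IQR = 10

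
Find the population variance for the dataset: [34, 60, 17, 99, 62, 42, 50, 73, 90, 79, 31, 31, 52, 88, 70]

566.7822

Step 1: Compute the mean: (34 + 60 + 17 + 99 + 62 + 42 + 50 + 73 + 90 + 79 + 31 + 31 + 52 + 88 + 70) / 15 = 58.5333
Step 2: Compute squared deviations from the mean:
  (34 - 58.5333)^2 = 601.8844
  (60 - 58.5333)^2 = 2.1511
  (17 - 58.5333)^2 = 1725.0178
  (99 - 58.5333)^2 = 1637.5511
  (62 - 58.5333)^2 = 12.0178
  (42 - 58.5333)^2 = 273.3511
  (50 - 58.5333)^2 = 72.8178
  (73 - 58.5333)^2 = 209.2844
  (90 - 58.5333)^2 = 990.1511
  (79 - 58.5333)^2 = 418.8844
  (31 - 58.5333)^2 = 758.0844
  (31 - 58.5333)^2 = 758.0844
  (52 - 58.5333)^2 = 42.6844
  (88 - 58.5333)^2 = 868.2844
  (70 - 58.5333)^2 = 131.4844
Step 3: Sum of squared deviations = 8501.7333
Step 4: Population variance = 8501.7333 / 15 = 566.7822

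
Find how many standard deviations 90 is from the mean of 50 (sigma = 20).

2

Step 1: Recall the z-score formula: z = (x - mu) / sigma
Step 2: Substitute values: z = (90 - 50) / 20
Step 3: z = 40 / 20 = 2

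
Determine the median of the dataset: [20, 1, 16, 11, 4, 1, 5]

5

Step 1: Sort the data in ascending order: [1, 1, 4, 5, 11, 16, 20]
Step 2: The number of values is n = 7.
Step 3: Since n is odd, the median is the middle value at position 4: 5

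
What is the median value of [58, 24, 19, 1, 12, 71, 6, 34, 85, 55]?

29

Step 1: Sort the data in ascending order: [1, 6, 12, 19, 24, 34, 55, 58, 71, 85]
Step 2: The number of values is n = 10.
Step 3: Since n is even, the median is the average of positions 5 and 6:
  Median = (24 + 34) / 2 = 29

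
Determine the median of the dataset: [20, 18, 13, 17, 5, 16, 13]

16

Step 1: Sort the data in ascending order: [5, 13, 13, 16, 17, 18, 20]
Step 2: The number of values is n = 7.
Step 3: Since n is odd, the median is the middle value at position 4: 16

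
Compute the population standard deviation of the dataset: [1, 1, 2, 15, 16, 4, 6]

5.9727

Step 1: Compute the mean: 6.4286
Step 2: Sum of squared deviations from the mean: 249.7143
Step 3: Population variance = 249.7143 / 7 = 35.6735
Step 4: Standard deviation = sqrt(35.6735) = 5.9727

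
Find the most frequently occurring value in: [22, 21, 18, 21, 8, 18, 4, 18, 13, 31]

18

Step 1: Count the frequency of each value:
  4: appears 1 time(s)
  8: appears 1 time(s)
  13: appears 1 time(s)
  18: appears 3 time(s)
  21: appears 2 time(s)
  22: appears 1 time(s)
  31: appears 1 time(s)
Step 2: The value 18 appears most frequently (3 times).
Step 3: Mode = 18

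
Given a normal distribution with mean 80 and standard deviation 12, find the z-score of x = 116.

3

Step 1: Recall the z-score formula: z = (x - mu) / sigma
Step 2: Substitute values: z = (116 - 80) / 12
Step 3: z = 36 / 12 = 3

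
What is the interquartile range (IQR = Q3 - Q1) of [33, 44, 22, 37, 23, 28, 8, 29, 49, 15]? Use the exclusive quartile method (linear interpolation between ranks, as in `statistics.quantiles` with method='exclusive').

18.5

Step 1: Sort the data: [8, 15, 22, 23, 28, 29, 33, 37, 44, 49]
Step 2: n = 10
Step 3: Using the exclusive quartile method:
  Q1 = 20.25
  Q2 (median) = 28.5
  Q3 = 38.75
  IQR = Q3 - Q1 = 38.75 - 20.25 = 18.5
Step 4: IQR = 18.5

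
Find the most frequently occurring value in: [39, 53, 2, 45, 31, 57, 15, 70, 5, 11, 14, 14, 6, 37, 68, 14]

14

Step 1: Count the frequency of each value:
  2: appears 1 time(s)
  5: appears 1 time(s)
  6: appears 1 time(s)
  11: appears 1 time(s)
  14: appears 3 time(s)
  15: appears 1 time(s)
  31: appears 1 time(s)
  37: appears 1 time(s)
  39: appears 1 time(s)
  45: appears 1 time(s)
  53: appears 1 time(s)
  57: appears 1 time(s)
  68: appears 1 time(s)
  70: appears 1 time(s)
Step 2: The value 14 appears most frequently (3 times).
Step 3: Mode = 14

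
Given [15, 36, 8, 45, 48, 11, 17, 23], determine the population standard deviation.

14.5854

Step 1: Compute the mean: 25.375
Step 2: Sum of squared deviations from the mean: 1701.875
Step 3: Population variance = 1701.875 / 8 = 212.7344
Step 4: Standard deviation = sqrt(212.7344) = 14.5854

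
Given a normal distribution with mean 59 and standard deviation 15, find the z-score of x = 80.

1.4

Step 1: Recall the z-score formula: z = (x - mu) / sigma
Step 2: Substitute values: z = (80 - 59) / 15
Step 3: z = 21 / 15 = 1.4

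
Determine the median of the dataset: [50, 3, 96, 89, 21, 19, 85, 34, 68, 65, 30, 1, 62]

50

Step 1: Sort the data in ascending order: [1, 3, 19, 21, 30, 34, 50, 62, 65, 68, 85, 89, 96]
Step 2: The number of values is n = 13.
Step 3: Since n is odd, the median is the middle value at position 7: 50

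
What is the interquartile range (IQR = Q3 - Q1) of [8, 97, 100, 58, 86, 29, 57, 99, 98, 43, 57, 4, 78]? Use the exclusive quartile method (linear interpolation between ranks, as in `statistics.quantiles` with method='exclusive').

61.5

Step 1: Sort the data: [4, 8, 29, 43, 57, 57, 58, 78, 86, 97, 98, 99, 100]
Step 2: n = 13
Step 3: Using the exclusive quartile method:
  Q1 = 36
  Q2 (median) = 58
  Q3 = 97.5
  IQR = Q3 - Q1 = 97.5 - 36 = 61.5
Step 4: IQR = 61.5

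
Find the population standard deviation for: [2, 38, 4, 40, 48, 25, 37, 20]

15.9589

Step 1: Compute the mean: 26.75
Step 2: Sum of squared deviations from the mean: 2037.5
Step 3: Population variance = 2037.5 / 8 = 254.6875
Step 4: Standard deviation = sqrt(254.6875) = 15.9589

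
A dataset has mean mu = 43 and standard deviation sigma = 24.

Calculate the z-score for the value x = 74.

1.2917

Step 1: Recall the z-score formula: z = (x - mu) / sigma
Step 2: Substitute values: z = (74 - 43) / 24
Step 3: z = 31 / 24 = 1.2917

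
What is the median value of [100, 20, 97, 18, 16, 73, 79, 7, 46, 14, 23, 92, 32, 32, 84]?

32

Step 1: Sort the data in ascending order: [7, 14, 16, 18, 20, 23, 32, 32, 46, 73, 79, 84, 92, 97, 100]
Step 2: The number of values is n = 15.
Step 3: Since n is odd, the median is the middle value at position 8: 32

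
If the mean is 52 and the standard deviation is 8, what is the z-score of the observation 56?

0.5

Step 1: Recall the z-score formula: z = (x - mu) / sigma
Step 2: Substitute values: z = (56 - 52) / 8
Step 3: z = 4 / 8 = 0.5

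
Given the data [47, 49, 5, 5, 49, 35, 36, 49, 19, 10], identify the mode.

49

Step 1: Count the frequency of each value:
  5: appears 2 time(s)
  10: appears 1 time(s)
  19: appears 1 time(s)
  35: appears 1 time(s)
  36: appears 1 time(s)
  47: appears 1 time(s)
  49: appears 3 time(s)
Step 2: The value 49 appears most frequently (3 times).
Step 3: Mode = 49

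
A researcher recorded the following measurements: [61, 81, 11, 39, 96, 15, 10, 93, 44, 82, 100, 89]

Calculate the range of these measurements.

90

Step 1: Identify the maximum value: max = 100
Step 2: Identify the minimum value: min = 10
Step 3: Range = max - min = 100 - 10 = 90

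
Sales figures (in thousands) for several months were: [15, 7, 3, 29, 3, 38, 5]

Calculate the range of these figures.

35

Step 1: Identify the maximum value: max = 38
Step 2: Identify the minimum value: min = 3
Step 3: Range = max - min = 38 - 3 = 35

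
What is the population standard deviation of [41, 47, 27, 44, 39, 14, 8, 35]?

13.3832

Step 1: Compute the mean: 31.875
Step 2: Sum of squared deviations from the mean: 1432.875
Step 3: Population variance = 1432.875 / 8 = 179.1094
Step 4: Standard deviation = sqrt(179.1094) = 13.3832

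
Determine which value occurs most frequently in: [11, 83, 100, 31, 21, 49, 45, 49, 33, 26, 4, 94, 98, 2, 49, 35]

49

Step 1: Count the frequency of each value:
  2: appears 1 time(s)
  4: appears 1 time(s)
  11: appears 1 time(s)
  21: appears 1 time(s)
  26: appears 1 time(s)
  31: appears 1 time(s)
  33: appears 1 time(s)
  35: appears 1 time(s)
  45: appears 1 time(s)
  49: appears 3 time(s)
  83: appears 1 time(s)
  94: appears 1 time(s)
  98: appears 1 time(s)
  100: appears 1 time(s)
Step 2: The value 49 appears most frequently (3 times).
Step 3: Mode = 49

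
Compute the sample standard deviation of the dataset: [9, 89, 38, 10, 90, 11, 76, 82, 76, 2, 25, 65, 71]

34.1995

Step 1: Compute the mean: 49.5385
Step 2: Sum of squared deviations from the mean: 14035.2308
Step 3: Sample variance = 14035.2308 / 12 = 1169.6026
Step 4: Standard deviation = sqrt(1169.6026) = 34.1995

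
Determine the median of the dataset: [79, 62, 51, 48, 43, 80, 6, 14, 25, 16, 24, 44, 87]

44

Step 1: Sort the data in ascending order: [6, 14, 16, 24, 25, 43, 44, 48, 51, 62, 79, 80, 87]
Step 2: The number of values is n = 13.
Step 3: Since n is odd, the median is the middle value at position 7: 44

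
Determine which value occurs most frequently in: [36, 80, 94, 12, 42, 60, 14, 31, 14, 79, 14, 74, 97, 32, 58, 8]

14

Step 1: Count the frequency of each value:
  8: appears 1 time(s)
  12: appears 1 time(s)
  14: appears 3 time(s)
  31: appears 1 time(s)
  32: appears 1 time(s)
  36: appears 1 time(s)
  42: appears 1 time(s)
  58: appears 1 time(s)
  60: appears 1 time(s)
  74: appears 1 time(s)
  79: appears 1 time(s)
  80: appears 1 time(s)
  94: appears 1 time(s)
  97: appears 1 time(s)
Step 2: The value 14 appears most frequently (3 times).
Step 3: Mode = 14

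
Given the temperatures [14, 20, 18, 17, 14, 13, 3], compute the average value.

14.1429

Step 1: Sum all values: 14 + 20 + 18 + 17 + 14 + 13 + 3 = 99
Step 2: Count the number of values: n = 7
Step 3: Mean = sum / n = 99 / 7 = 14.1429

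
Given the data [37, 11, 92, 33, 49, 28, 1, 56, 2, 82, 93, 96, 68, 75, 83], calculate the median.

56

Step 1: Sort the data in ascending order: [1, 2, 11, 28, 33, 37, 49, 56, 68, 75, 82, 83, 92, 93, 96]
Step 2: The number of values is n = 15.
Step 3: Since n is odd, the median is the middle value at position 8: 56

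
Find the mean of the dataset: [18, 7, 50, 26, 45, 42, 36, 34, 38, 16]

31.2

Step 1: Sum all values: 18 + 7 + 50 + 26 + 45 + 42 + 36 + 34 + 38 + 16 = 312
Step 2: Count the number of values: n = 10
Step 3: Mean = sum / n = 312 / 10 = 31.2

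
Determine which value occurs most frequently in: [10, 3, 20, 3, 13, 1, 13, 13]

13

Step 1: Count the frequency of each value:
  1: appears 1 time(s)
  3: appears 2 time(s)
  10: appears 1 time(s)
  13: appears 3 time(s)
  20: appears 1 time(s)
Step 2: The value 13 appears most frequently (3 times).
Step 3: Mode = 13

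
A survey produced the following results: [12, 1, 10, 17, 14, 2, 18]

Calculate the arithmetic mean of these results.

10.5714

Step 1: Sum all values: 12 + 1 + 10 + 17 + 14 + 2 + 18 = 74
Step 2: Count the number of values: n = 7
Step 3: Mean = sum / n = 74 / 7 = 10.5714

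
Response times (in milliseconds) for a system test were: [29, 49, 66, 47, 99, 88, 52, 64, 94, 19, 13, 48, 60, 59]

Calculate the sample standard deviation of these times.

25.8135

Step 1: Compute the mean: 56.2143
Step 2: Sum of squared deviations from the mean: 8662.3571
Step 3: Sample variance = 8662.3571 / 13 = 666.3352
Step 4: Standard deviation = sqrt(666.3352) = 25.8135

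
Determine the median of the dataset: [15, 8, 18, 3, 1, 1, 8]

8

Step 1: Sort the data in ascending order: [1, 1, 3, 8, 8, 15, 18]
Step 2: The number of values is n = 7.
Step 3: Since n is odd, the median is the middle value at position 4: 8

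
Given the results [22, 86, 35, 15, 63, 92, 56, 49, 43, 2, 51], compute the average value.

46.7273

Step 1: Sum all values: 22 + 86 + 35 + 15 + 63 + 92 + 56 + 49 + 43 + 2 + 51 = 514
Step 2: Count the number of values: n = 11
Step 3: Mean = sum / n = 514 / 11 = 46.7273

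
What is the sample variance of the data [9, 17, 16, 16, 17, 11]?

11.8667

Step 1: Compute the mean: (9 + 17 + 16 + 16 + 17 + 11) / 6 = 14.3333
Step 2: Compute squared deviations from the mean:
  (9 - 14.3333)^2 = 28.4444
  (17 - 14.3333)^2 = 7.1111
  (16 - 14.3333)^2 = 2.7778
  (16 - 14.3333)^2 = 2.7778
  (17 - 14.3333)^2 = 7.1111
  (11 - 14.3333)^2 = 11.1111
Step 3: Sum of squared deviations = 59.3333
Step 4: Sample variance = 59.3333 / 5 = 11.8667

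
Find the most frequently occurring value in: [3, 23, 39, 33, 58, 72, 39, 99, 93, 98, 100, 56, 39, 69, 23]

39

Step 1: Count the frequency of each value:
  3: appears 1 time(s)
  23: appears 2 time(s)
  33: appears 1 time(s)
  39: appears 3 time(s)
  56: appears 1 time(s)
  58: appears 1 time(s)
  69: appears 1 time(s)
  72: appears 1 time(s)
  93: appears 1 time(s)
  98: appears 1 time(s)
  99: appears 1 time(s)
  100: appears 1 time(s)
Step 2: The value 39 appears most frequently (3 times).
Step 3: Mode = 39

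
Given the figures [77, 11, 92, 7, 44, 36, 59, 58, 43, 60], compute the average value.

48.7

Step 1: Sum all values: 77 + 11 + 92 + 7 + 44 + 36 + 59 + 58 + 43 + 60 = 487
Step 2: Count the number of values: n = 10
Step 3: Mean = sum / n = 487 / 10 = 48.7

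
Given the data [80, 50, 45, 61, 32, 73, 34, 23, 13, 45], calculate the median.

45

Step 1: Sort the data in ascending order: [13, 23, 32, 34, 45, 45, 50, 61, 73, 80]
Step 2: The number of values is n = 10.
Step 3: Since n is even, the median is the average of positions 5 and 6:
  Median = (45 + 45) / 2 = 45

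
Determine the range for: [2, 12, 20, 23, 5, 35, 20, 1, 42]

41

Step 1: Identify the maximum value: max = 42
Step 2: Identify the minimum value: min = 1
Step 3: Range = max - min = 42 - 1 = 41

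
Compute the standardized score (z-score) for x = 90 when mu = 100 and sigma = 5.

-2

Step 1: Recall the z-score formula: z = (x - mu) / sigma
Step 2: Substitute values: z = (90 - 100) / 5
Step 3: z = -10 / 5 = -2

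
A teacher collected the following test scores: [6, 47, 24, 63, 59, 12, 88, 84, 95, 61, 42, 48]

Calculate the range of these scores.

89

Step 1: Identify the maximum value: max = 95
Step 2: Identify the minimum value: min = 6
Step 3: Range = max - min = 95 - 6 = 89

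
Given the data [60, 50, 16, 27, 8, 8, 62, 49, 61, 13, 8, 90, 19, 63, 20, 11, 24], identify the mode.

8

Step 1: Count the frequency of each value:
  8: appears 3 time(s)
  11: appears 1 time(s)
  13: appears 1 time(s)
  16: appears 1 time(s)
  19: appears 1 time(s)
  20: appears 1 time(s)
  24: appears 1 time(s)
  27: appears 1 time(s)
  49: appears 1 time(s)
  50: appears 1 time(s)
  60: appears 1 time(s)
  61: appears 1 time(s)
  62: appears 1 time(s)
  63: appears 1 time(s)
  90: appears 1 time(s)
Step 2: The value 8 appears most frequently (3 times).
Step 3: Mode = 8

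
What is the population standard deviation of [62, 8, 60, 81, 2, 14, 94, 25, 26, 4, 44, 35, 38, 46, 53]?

26.5678

Step 1: Compute the mean: 39.4667
Step 2: Sum of squared deviations from the mean: 10587.7333
Step 3: Population variance = 10587.7333 / 15 = 705.8489
Step 4: Standard deviation = sqrt(705.8489) = 26.5678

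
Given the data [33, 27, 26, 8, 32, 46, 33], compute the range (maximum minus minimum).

38

Step 1: Identify the maximum value: max = 46
Step 2: Identify the minimum value: min = 8
Step 3: Range = max - min = 46 - 8 = 38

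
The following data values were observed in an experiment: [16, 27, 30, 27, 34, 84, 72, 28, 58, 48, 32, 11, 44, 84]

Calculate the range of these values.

73

Step 1: Identify the maximum value: max = 84
Step 2: Identify the minimum value: min = 11
Step 3: Range = max - min = 84 - 11 = 73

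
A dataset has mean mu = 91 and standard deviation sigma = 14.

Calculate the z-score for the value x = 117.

1.8571

Step 1: Recall the z-score formula: z = (x - mu) / sigma
Step 2: Substitute values: z = (117 - 91) / 14
Step 3: z = 26 / 14 = 1.8571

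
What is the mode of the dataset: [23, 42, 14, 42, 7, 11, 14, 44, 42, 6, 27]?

42

Step 1: Count the frequency of each value:
  6: appears 1 time(s)
  7: appears 1 time(s)
  11: appears 1 time(s)
  14: appears 2 time(s)
  23: appears 1 time(s)
  27: appears 1 time(s)
  42: appears 3 time(s)
  44: appears 1 time(s)
Step 2: The value 42 appears most frequently (3 times).
Step 3: Mode = 42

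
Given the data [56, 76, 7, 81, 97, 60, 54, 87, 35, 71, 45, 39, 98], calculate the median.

60

Step 1: Sort the data in ascending order: [7, 35, 39, 45, 54, 56, 60, 71, 76, 81, 87, 97, 98]
Step 2: The number of values is n = 13.
Step 3: Since n is odd, the median is the middle value at position 7: 60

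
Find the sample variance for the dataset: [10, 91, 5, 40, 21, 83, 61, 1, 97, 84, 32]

1349.0182

Step 1: Compute the mean: (10 + 91 + 5 + 40 + 21 + 83 + 61 + 1 + 97 + 84 + 32) / 11 = 47.7273
Step 2: Compute squared deviations from the mean:
  (10 - 47.7273)^2 = 1423.3471
  (91 - 47.7273)^2 = 1872.5289
  (5 - 47.7273)^2 = 1825.6198
  (40 - 47.7273)^2 = 59.7107
  (21 - 47.7273)^2 = 714.3471
  (83 - 47.7273)^2 = 1244.1653
  (61 - 47.7273)^2 = 176.1653
  (1 - 47.7273)^2 = 2183.438
  (97 - 47.7273)^2 = 2427.8017
  (84 - 47.7273)^2 = 1315.7107
  (32 - 47.7273)^2 = 247.3471
Step 3: Sum of squared deviations = 13490.1818
Step 4: Sample variance = 13490.1818 / 10 = 1349.0182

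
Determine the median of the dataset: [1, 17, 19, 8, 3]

8

Step 1: Sort the data in ascending order: [1, 3, 8, 17, 19]
Step 2: The number of values is n = 5.
Step 3: Since n is odd, the median is the middle value at position 3: 8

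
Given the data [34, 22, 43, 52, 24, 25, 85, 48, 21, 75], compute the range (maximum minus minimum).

64

Step 1: Identify the maximum value: max = 85
Step 2: Identify the minimum value: min = 21
Step 3: Range = max - min = 85 - 21 = 64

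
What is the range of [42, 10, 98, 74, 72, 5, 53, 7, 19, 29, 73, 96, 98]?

93

Step 1: Identify the maximum value: max = 98
Step 2: Identify the minimum value: min = 5
Step 3: Range = max - min = 98 - 5 = 93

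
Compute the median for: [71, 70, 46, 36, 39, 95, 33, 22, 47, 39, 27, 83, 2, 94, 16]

39

Step 1: Sort the data in ascending order: [2, 16, 22, 27, 33, 36, 39, 39, 46, 47, 70, 71, 83, 94, 95]
Step 2: The number of values is n = 15.
Step 3: Since n is odd, the median is the middle value at position 8: 39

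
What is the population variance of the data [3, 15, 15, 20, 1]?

55.36

Step 1: Compute the mean: (3 + 15 + 15 + 20 + 1) / 5 = 10.8
Step 2: Compute squared deviations from the mean:
  (3 - 10.8)^2 = 60.84
  (15 - 10.8)^2 = 17.64
  (15 - 10.8)^2 = 17.64
  (20 - 10.8)^2 = 84.64
  (1 - 10.8)^2 = 96.04
Step 3: Sum of squared deviations = 276.8
Step 4: Population variance = 276.8 / 5 = 55.36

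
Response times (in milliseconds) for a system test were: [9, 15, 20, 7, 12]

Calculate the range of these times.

13

Step 1: Identify the maximum value: max = 20
Step 2: Identify the minimum value: min = 7
Step 3: Range = max - min = 20 - 7 = 13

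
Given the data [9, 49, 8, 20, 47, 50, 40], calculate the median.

40

Step 1: Sort the data in ascending order: [8, 9, 20, 40, 47, 49, 50]
Step 2: The number of values is n = 7.
Step 3: Since n is odd, the median is the middle value at position 4: 40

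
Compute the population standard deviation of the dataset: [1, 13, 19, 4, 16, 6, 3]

6.5341

Step 1: Compute the mean: 8.8571
Step 2: Sum of squared deviations from the mean: 298.8571
Step 3: Population variance = 298.8571 / 7 = 42.6939
Step 4: Standard deviation = sqrt(42.6939) = 6.5341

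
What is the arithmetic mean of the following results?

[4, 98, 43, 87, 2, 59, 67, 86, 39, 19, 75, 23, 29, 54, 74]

50.6

Step 1: Sum all values: 4 + 98 + 43 + 87 + 2 + 59 + 67 + 86 + 39 + 19 + 75 + 23 + 29 + 54 + 74 = 759
Step 2: Count the number of values: n = 15
Step 3: Mean = sum / n = 759 / 15 = 50.6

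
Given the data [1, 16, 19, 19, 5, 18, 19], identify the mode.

19

Step 1: Count the frequency of each value:
  1: appears 1 time(s)
  5: appears 1 time(s)
  16: appears 1 time(s)
  18: appears 1 time(s)
  19: appears 3 time(s)
Step 2: The value 19 appears most frequently (3 times).
Step 3: Mode = 19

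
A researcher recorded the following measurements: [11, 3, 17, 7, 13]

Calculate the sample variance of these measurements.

29.2

Step 1: Compute the mean: (11 + 3 + 17 + 7 + 13) / 5 = 10.2
Step 2: Compute squared deviations from the mean:
  (11 - 10.2)^2 = 0.64
  (3 - 10.2)^2 = 51.84
  (17 - 10.2)^2 = 46.24
  (7 - 10.2)^2 = 10.24
  (13 - 10.2)^2 = 7.84
Step 3: Sum of squared deviations = 116.8
Step 4: Sample variance = 116.8 / 4 = 29.2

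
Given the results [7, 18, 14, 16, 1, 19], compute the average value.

12.5

Step 1: Sum all values: 7 + 18 + 14 + 16 + 1 + 19 = 75
Step 2: Count the number of values: n = 6
Step 3: Mean = sum / n = 75 / 6 = 12.5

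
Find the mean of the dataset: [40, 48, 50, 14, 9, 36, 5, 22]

28

Step 1: Sum all values: 40 + 48 + 50 + 14 + 9 + 36 + 5 + 22 = 224
Step 2: Count the number of values: n = 8
Step 3: Mean = sum / n = 224 / 8 = 28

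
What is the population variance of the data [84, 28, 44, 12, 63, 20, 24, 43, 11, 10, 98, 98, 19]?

991.929

Step 1: Compute the mean: (84 + 28 + 44 + 12 + 63 + 20 + 24 + 43 + 11 + 10 + 98 + 98 + 19) / 13 = 42.6154
Step 2: Compute squared deviations from the mean:
  (84 - 42.6154)^2 = 1712.6864
  (28 - 42.6154)^2 = 213.6095
  (44 - 42.6154)^2 = 1.9172
  (12 - 42.6154)^2 = 937.3018
  (63 - 42.6154)^2 = 415.5325
  (20 - 42.6154)^2 = 511.4556
  (24 - 42.6154)^2 = 346.5325
  (43 - 42.6154)^2 = 0.1479
  (11 - 42.6154)^2 = 999.5325
  (10 - 42.6154)^2 = 1063.7633
  (98 - 42.6154)^2 = 3067.4556
  (98 - 42.6154)^2 = 3067.4556
  (19 - 42.6154)^2 = 557.6864
Step 3: Sum of squared deviations = 12895.0769
Step 4: Population variance = 12895.0769 / 13 = 991.929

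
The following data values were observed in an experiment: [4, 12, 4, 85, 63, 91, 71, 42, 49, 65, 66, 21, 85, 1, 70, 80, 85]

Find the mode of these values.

85

Step 1: Count the frequency of each value:
  1: appears 1 time(s)
  4: appears 2 time(s)
  12: appears 1 time(s)
  21: appears 1 time(s)
  42: appears 1 time(s)
  49: appears 1 time(s)
  63: appears 1 time(s)
  65: appears 1 time(s)
  66: appears 1 time(s)
  70: appears 1 time(s)
  71: appears 1 time(s)
  80: appears 1 time(s)
  85: appears 3 time(s)
  91: appears 1 time(s)
Step 2: The value 85 appears most frequently (3 times).
Step 3: Mode = 85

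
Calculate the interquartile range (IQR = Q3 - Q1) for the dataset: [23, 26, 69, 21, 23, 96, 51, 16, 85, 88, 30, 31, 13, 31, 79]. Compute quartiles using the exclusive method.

56

Step 1: Sort the data: [13, 16, 21, 23, 23, 26, 30, 31, 31, 51, 69, 79, 85, 88, 96]
Step 2: n = 15
Step 3: Using the exclusive quartile method:
  Q1 = 23
  Q2 (median) = 31
  Q3 = 79
  IQR = Q3 - Q1 = 79 - 23 = 56
Step 4: IQR = 56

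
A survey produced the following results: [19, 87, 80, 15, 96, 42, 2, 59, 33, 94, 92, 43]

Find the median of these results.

51

Step 1: Sort the data in ascending order: [2, 15, 19, 33, 42, 43, 59, 80, 87, 92, 94, 96]
Step 2: The number of values is n = 12.
Step 3: Since n is even, the median is the average of positions 6 and 7:
  Median = (43 + 59) / 2 = 51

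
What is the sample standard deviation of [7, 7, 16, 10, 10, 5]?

3.8687

Step 1: Compute the mean: 9.1667
Step 2: Sum of squared deviations from the mean: 74.8333
Step 3: Sample variance = 74.8333 / 5 = 14.9667
Step 4: Standard deviation = sqrt(14.9667) = 3.8687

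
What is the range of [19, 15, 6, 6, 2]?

17

Step 1: Identify the maximum value: max = 19
Step 2: Identify the minimum value: min = 2
Step 3: Range = max - min = 19 - 2 = 17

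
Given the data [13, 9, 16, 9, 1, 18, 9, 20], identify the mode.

9

Step 1: Count the frequency of each value:
  1: appears 1 time(s)
  9: appears 3 time(s)
  13: appears 1 time(s)
  16: appears 1 time(s)
  18: appears 1 time(s)
  20: appears 1 time(s)
Step 2: The value 9 appears most frequently (3 times).
Step 3: Mode = 9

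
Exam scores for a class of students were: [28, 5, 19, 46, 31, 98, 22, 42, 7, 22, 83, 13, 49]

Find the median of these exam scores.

28

Step 1: Sort the data in ascending order: [5, 7, 13, 19, 22, 22, 28, 31, 42, 46, 49, 83, 98]
Step 2: The number of values is n = 13.
Step 3: Since n is odd, the median is the middle value at position 7: 28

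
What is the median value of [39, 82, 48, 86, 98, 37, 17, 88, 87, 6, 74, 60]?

67

Step 1: Sort the data in ascending order: [6, 17, 37, 39, 48, 60, 74, 82, 86, 87, 88, 98]
Step 2: The number of values is n = 12.
Step 3: Since n is even, the median is the average of positions 6 and 7:
  Median = (60 + 74) / 2 = 67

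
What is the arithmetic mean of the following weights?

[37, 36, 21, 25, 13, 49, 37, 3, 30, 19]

27

Step 1: Sum all values: 37 + 36 + 21 + 25 + 13 + 49 + 37 + 3 + 30 + 19 = 270
Step 2: Count the number of values: n = 10
Step 3: Mean = sum / n = 270 / 10 = 27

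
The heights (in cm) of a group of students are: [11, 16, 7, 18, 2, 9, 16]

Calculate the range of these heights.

16

Step 1: Identify the maximum value: max = 18
Step 2: Identify the minimum value: min = 2
Step 3: Range = max - min = 18 - 2 = 16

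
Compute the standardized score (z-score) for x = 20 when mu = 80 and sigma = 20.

-3

Step 1: Recall the z-score formula: z = (x - mu) / sigma
Step 2: Substitute values: z = (20 - 80) / 20
Step 3: z = -60 / 20 = -3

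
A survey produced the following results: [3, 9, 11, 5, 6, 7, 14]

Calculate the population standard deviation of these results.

3.4817

Step 1: Compute the mean: 7.8571
Step 2: Sum of squared deviations from the mean: 84.8571
Step 3: Population variance = 84.8571 / 7 = 12.1224
Step 4: Standard deviation = sqrt(12.1224) = 3.4817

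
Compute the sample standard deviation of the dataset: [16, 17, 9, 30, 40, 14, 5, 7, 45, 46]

15.9614

Step 1: Compute the mean: 22.9
Step 2: Sum of squared deviations from the mean: 2292.9
Step 3: Sample variance = 2292.9 / 9 = 254.7667
Step 4: Standard deviation = sqrt(254.7667) = 15.9614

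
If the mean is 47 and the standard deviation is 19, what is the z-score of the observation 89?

2.2105

Step 1: Recall the z-score formula: z = (x - mu) / sigma
Step 2: Substitute values: z = (89 - 47) / 19
Step 3: z = 42 / 19 = 2.2105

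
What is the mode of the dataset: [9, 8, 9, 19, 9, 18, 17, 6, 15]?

9

Step 1: Count the frequency of each value:
  6: appears 1 time(s)
  8: appears 1 time(s)
  9: appears 3 time(s)
  15: appears 1 time(s)
  17: appears 1 time(s)
  18: appears 1 time(s)
  19: appears 1 time(s)
Step 2: The value 9 appears most frequently (3 times).
Step 3: Mode = 9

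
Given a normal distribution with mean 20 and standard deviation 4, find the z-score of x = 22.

0.5

Step 1: Recall the z-score formula: z = (x - mu) / sigma
Step 2: Substitute values: z = (22 - 20) / 4
Step 3: z = 2 / 4 = 0.5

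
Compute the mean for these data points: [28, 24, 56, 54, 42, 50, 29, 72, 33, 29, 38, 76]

44.25

Step 1: Sum all values: 28 + 24 + 56 + 54 + 42 + 50 + 29 + 72 + 33 + 29 + 38 + 76 = 531
Step 2: Count the number of values: n = 12
Step 3: Mean = sum / n = 531 / 12 = 44.25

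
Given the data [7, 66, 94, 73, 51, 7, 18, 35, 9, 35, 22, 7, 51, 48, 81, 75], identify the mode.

7

Step 1: Count the frequency of each value:
  7: appears 3 time(s)
  9: appears 1 time(s)
  18: appears 1 time(s)
  22: appears 1 time(s)
  35: appears 2 time(s)
  48: appears 1 time(s)
  51: appears 2 time(s)
  66: appears 1 time(s)
  73: appears 1 time(s)
  75: appears 1 time(s)
  81: appears 1 time(s)
  94: appears 1 time(s)
Step 2: The value 7 appears most frequently (3 times).
Step 3: Mode = 7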